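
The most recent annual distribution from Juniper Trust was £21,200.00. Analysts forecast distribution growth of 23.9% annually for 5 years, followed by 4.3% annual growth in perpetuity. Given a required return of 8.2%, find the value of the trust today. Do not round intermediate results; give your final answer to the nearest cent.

D_1 = 26266.80000
D_2 = 32544.56520
D_3 = 40322.71628
D_4 = 49959.84547
D_5 = 61900.24854
Terminal value at year 5: TV = D_5×(1+g_2)/(r−g_2) = 64561.95923/0.039 = 1655434.85205
P_0 = D_1/(1+r)^1 + D_2/(1+r)^2 + D_3/(1+r)^3 + D_4/(1+r)^4 + D_5/(1+r)^5 + TV/(1+r)^5
    = 24276.15527 + 27798.66578 + 31832.29843 + 36451.21789 + 41740.35025 + 1116286.80278 = 1278385.49040

£1278385.49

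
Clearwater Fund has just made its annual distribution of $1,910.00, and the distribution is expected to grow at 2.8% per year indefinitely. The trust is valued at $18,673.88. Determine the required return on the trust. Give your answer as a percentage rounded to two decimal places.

13.31%

D₁ = $1,910.00 × 1.028 = $1,963.4800
P = D₁/(r − g) ⇒ r = D₁/P + g = $1,963.4800/$18,673.88 + 0.028 = 0.105146 + 0.028 = 0.133146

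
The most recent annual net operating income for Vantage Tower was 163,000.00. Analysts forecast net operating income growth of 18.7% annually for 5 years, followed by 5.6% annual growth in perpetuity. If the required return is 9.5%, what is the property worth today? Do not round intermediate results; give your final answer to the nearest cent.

7651413.55

D_1 = 193481.00000
D_2 = 229661.94700
D_3 = 272608.73109
D_4 = 323586.56380
D_5 = 384097.25123
Terminal value at year 5: TV = D_5×(1+g_2)/(r−g_2) = 405606.69730/0.039 = 10400171.72571
P_0 = D_1/(1+r)^1 + D_2/(1+r)^2 + D_3/(1+r)^3 + D_4/(1+r)^4 + D_5/(1+r)^5 + TV/(1+r)^5
    = 176694.97717 + 191540.58256 + 207633.48995 + 225078.49550 + 243989.20014 + 6606476.80386 = 7651413.54917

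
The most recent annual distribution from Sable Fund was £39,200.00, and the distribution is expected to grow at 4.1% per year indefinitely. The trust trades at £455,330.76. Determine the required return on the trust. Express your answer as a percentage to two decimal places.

13.06%

D₁ = £39,200.00 × 1.041 = £40,807.2000
P = D₁/(r − g) ⇒ r = D₁/P + g = £40,807.2000/£455,330.76 + 0.041 = 0.089621 + 0.041 = 0.130621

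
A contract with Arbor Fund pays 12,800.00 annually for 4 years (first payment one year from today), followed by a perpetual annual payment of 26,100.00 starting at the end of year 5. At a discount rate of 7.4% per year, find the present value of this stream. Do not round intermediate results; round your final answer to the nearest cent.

308056.63

PV of 4-year annuity: 12,800.00 × [1 − (1+0.074)^−4] / 0.074 = 42967.65302
Perpetuity value at year 4: 26,100.00 / 0.074 = 352702.70270
PV of perpetuity: 352702.70270 / (1+0.074)^4 = 265088.97272
Total PV = 42967.65302 + 265088.97272 = 308056.62574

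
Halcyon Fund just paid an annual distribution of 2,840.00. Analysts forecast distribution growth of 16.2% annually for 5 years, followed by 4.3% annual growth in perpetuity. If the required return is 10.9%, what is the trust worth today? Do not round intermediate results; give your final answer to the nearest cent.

D_1 = 3300.08000
D_2 = 3834.69296
D_3 = 4455.91322
D_4 = 5177.77116
D_5 = 6016.57009
Terminal value at year 5: TV = D_5×(1+g_2)/(r−g_2) = 6275.28260/0.066 = 95080.03944
P_0 = D_1/(1+r)^1 + D_2/(1+r)^2 + D_3/(1+r)^3 + D_4/(1+r)^4 + D_5/(1+r)^5 + TV/(1+r)^5
    = 2975.72588 + 3117.93821 + 3266.94698 + 3423.07699 + 3586.66859 + 56680.23242 = 73050.58907

73050.59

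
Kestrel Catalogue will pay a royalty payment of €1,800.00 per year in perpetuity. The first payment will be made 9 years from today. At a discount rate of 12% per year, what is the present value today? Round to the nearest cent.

€6058.25

Value at end of year 8: C / r = €1,800.00 / 0.12 = €15,000.0000
Discount to today: PV = €15,000.0000 / (1 + 0.12)^8 = €15,000.0000 / 2.475963 = €6,058.25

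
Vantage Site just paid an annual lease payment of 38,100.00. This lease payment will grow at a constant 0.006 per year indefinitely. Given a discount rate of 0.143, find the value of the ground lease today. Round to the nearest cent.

279770.80

D₁ = D₀ × (1 + g) = 38,100.00 × 1.006 = 38,328.6000
Growing perpetuity: P = D₁ / (r − g) = 38,328.6000 / (0.143 − 0.006) = 279,770.80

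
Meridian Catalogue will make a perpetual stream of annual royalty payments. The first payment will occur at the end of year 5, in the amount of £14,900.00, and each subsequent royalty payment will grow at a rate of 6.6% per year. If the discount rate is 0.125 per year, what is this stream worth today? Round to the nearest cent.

£157660.96

Value at end of year 4: C₁ / (r − g) = £14,900.00 / (0.125 − 0.066) = £252,542.3729
Discount to today: PV = £252,542.3729 / (1 + 0.125)^4 = £252,542.3729 / 1.601807 = £157,660.96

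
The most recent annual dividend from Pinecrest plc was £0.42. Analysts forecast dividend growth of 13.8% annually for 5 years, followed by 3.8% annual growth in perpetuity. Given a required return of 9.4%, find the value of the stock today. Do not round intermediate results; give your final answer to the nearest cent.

£11.85

D_1 = 0.47796
D_2 = 0.54392
D_3 = 0.61898
D_4 = 0.70440
D_5 = 0.80161
Terminal value at year 5: TV = D_5×(1+g_2)/(r−g_2) = 0.83207/0.056 = 14.85833
P_0 = D_1/(1+r)^1 + D_2/(1+r)^2 + D_3/(1+r)^3 + D_4/(1+r)^4 + D_5/(1+r)^5 + TV/(1+r)^5
    = 0.43689 + 0.45446 + 0.47274 + 0.49176 + 0.51153 + 9.48164 = 11.84902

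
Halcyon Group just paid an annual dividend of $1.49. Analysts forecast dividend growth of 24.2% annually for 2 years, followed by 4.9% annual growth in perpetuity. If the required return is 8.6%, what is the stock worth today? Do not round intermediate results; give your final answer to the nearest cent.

$58.90

D_1 = 1.85058
D_2 = 2.29842
Terminal value at year 2: TV = D_2×(1+g_2)/(r−g_2) = 2.41104/0.037 = 65.16332
P_0 = D_1/(1+r)^1 + D_2/(1+r)^2 + TV/(1+r)^2
    = 1.70403 + 1.94881 + 55.25144 = 58.90428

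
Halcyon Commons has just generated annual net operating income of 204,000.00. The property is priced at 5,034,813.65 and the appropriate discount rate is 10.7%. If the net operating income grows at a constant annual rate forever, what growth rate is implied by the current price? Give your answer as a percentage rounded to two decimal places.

P = D₀(1+g)/(r−g) ⇒ P(r−g) = D₀(1+g) ⇒ g(P+D₀) = P·r − D₀
g = (P·r − D₀)/(P + D₀) = (5,034,813.65×0.107 − 204,000.00) / (5,034,813.65 + 204,000.00) = 0.063893

6.39%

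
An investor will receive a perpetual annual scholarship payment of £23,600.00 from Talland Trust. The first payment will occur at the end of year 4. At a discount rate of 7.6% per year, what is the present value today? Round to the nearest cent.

Value at end of year 3: C / r = £23,600.00 / 0.076 = £310,526.3158
Discount to today: PV = £310,526.3158 / (1 + 0.076)^3 = £310,526.3158 / 1.245767 = £249,265.17

£249265.17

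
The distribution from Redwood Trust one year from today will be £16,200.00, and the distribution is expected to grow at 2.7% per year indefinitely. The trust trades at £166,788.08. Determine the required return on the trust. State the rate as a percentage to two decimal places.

P = D₁/(r − g) ⇒ r = D₁/P + g = £16,200.0000/£166,788.08 + 0.027 = 0.097129 + 0.027 = 0.124129

12.41%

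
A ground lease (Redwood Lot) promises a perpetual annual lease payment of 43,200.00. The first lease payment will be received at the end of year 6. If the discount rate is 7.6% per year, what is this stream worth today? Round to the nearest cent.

Value at end of year 5: C / r = 43,200.00 / 0.076 = 568,421.0526
Discount to today: PV = 568,421.0526 / (1 + 0.076)^5 = 568,421.0526 / 1.442319 = 394,102.14

394102.14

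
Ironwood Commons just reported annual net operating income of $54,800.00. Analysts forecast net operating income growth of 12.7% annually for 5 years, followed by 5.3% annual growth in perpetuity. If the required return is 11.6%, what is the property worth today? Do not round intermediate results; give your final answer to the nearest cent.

D_1 = 61759.60000
D_2 = 69603.06920
D_3 = 78442.65899
D_4 = 88404.87668
D_5 = 99632.29602
Terminal value at year 5: TV = D_5×(1+g_2)/(r−g_2) = 104912.80771/0.063 = 1665282.66202
P_0 = D_1/(1+r)^1 + D_2/(1+r)^2 + D_3/(1+r)^3 + D_4/(1+r)^4 + D_5/(1+r)^5 + TV/(1+r)^5
    = 55340.14337 + 55885.61073 + 56436.45457 + 56992.72786 + 57554.48414 + 961982.09208 = 1244191.51275

$1244191.51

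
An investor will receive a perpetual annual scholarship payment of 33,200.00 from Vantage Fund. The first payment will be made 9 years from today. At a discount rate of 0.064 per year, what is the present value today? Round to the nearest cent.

315809.42

Value at end of year 8: C / r = 33,200.00 / 0.064 = 518,750.0000
Discount to today: PV = 518,750.0000 / (1 + 0.064)^8 = 518,750.0000 / 1.642605 = 315,809.42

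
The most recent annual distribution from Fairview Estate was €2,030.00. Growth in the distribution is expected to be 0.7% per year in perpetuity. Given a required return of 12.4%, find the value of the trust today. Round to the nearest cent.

€17471.88

D₁ = D₀ × (1 + g) = €2,030.00 × 1.007 = €2,044.2100
Growing perpetuity: P = D₁ / (r − g) = €2,044.2100 / (0.124 − 0.007) = €17,471.88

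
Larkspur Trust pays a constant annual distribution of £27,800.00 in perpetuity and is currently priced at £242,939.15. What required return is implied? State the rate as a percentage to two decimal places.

11.44%

P = C/r ⇒ r = C/P = £27,800.00/£242,939.15 = 0.114432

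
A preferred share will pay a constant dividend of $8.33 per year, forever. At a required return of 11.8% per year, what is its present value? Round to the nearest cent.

Level perpetuity: PV = C / r = $8.33 / 0.118 = $70.59

$70.59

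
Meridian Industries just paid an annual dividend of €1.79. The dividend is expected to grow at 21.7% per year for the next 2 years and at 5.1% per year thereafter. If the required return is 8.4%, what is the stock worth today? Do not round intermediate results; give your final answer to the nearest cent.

D_1 = 2.17843
D_2 = 2.65115
Terminal value at year 2: TV = D_2×(1+g_2)/(r−g_2) = 2.78636/0.033 = 84.43509
P_0 = D_1/(1+r)^1 + D_2/(1+r)^2 + TV/(1+r)^2
    = 2.00962 + 2.25619 + 71.85623 = 76.12204

€76.12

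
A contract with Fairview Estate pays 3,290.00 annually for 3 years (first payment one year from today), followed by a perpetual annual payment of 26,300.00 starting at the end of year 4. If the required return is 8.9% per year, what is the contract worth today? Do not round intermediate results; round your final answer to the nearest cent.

237156.57

PV of 3-year annuity: 3,290.00 × [1 − (1+0.089)^−3] / 0.089 = 8342.82410
Perpetuity value at year 3: 26,300.00 / 0.089 = 295505.61798
PV of perpetuity: 295505.61798 / (1+0.089)^3 = 228813.74147
Total PV = 8342.82410 + 228813.74147 = 237156.56557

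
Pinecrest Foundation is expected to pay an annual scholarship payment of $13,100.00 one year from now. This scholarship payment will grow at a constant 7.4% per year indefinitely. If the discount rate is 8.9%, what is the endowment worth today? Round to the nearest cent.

Growing perpetuity: P = D₁ / (r − g) = $13,100.0000 / (0.089 − 0.074) = $873,333.33

$873333.33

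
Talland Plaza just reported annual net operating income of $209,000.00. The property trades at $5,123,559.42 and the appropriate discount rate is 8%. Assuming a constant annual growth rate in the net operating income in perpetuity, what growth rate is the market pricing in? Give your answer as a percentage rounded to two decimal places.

P = D₀(1+g)/(r−g) ⇒ P(r−g) = D₀(1+g) ⇒ g(P+D₀) = P·r − D₀
g = (P·r − D₀)/(P + D₀) = ($5,123,559.42×0.08 − $209,000.00) / ($5,123,559.42 + $209,000.00) = 0.037671

3.77%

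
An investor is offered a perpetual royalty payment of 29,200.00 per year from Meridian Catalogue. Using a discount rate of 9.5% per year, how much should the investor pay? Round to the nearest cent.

307368.42

Level perpetuity: PV = C / r = 29,200.00 / 0.095 = 307,368.42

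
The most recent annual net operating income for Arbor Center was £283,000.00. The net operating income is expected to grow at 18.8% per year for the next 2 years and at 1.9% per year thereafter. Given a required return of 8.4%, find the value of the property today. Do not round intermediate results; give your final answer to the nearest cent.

D_1 = 336204.00000
D_2 = 399410.35200
Terminal value at year 2: TV = D_2×(1+g_2)/(r−g_2) = 406999.14869/0.065 = 6261525.36443
P_0 = D_1/(1+r)^1 + D_2/(1+r)^2 + TV/(1+r)^2
    = 310151.29151 + 339907.50398 + 5328703.79321 = 5978762.58870

£5978762.59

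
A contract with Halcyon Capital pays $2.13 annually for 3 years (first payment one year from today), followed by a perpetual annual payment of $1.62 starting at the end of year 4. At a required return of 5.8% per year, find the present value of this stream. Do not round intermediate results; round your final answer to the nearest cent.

PV of 3-year annuity: $2.13 × [1 − (1+0.058)^−3] / 0.058 = 5.71465
Perpetuity value at year 3: $1.62 / 0.058 = 27.93103
PV of perpetuity: 27.93103 / (1+0.058)^3 = 23.58468
Total PV = 5.71465 + 23.58468 = 29.29933

$29.30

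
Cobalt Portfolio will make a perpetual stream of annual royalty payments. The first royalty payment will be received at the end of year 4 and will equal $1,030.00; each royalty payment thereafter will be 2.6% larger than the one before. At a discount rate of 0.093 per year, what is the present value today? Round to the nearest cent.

Value at end of year 3: C₁ / (r − g) = $1,030.00 / (0.093 − 0.026) = $15,373.1343
Discount to today: PV = $15,373.1343 / (1 + 0.093)^3 = $15,373.1343 / 1.305751 = $11,773.40

$11773.40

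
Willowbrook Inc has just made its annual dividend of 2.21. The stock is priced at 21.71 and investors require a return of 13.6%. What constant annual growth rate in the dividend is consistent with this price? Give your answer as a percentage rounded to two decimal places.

P = D₀(1+g)/(r−g) ⇒ P(r−g) = D₀(1+g) ⇒ g(P+D₀) = P·r − D₀
g = (P·r − D₀)/(P + D₀) = (21.71×0.136 − 2.21) / (21.71 + 2.21) = 0.031043

3.10%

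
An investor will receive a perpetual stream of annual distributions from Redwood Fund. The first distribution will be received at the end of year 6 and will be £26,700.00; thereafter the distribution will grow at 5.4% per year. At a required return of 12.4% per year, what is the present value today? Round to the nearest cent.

Value at end of year 5: C₁ / (r − g) = £26,700.00 / (0.124 − 0.054) = £381,428.5714
Discount to today: PV = £381,428.5714 / (1 + 0.124)^5 = £381,428.5714 / 1.794038 = £212,609.01

£212609.01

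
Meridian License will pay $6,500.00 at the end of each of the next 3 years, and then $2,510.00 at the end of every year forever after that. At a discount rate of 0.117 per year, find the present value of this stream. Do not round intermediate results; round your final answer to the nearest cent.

PV of 3-year annuity: $6,500.00 × [1 − (1+0.117)^−3] / 0.117 = 15692.73950
Perpetuity value at year 3: $2,510.00 / 0.117 = 21452.99145
PV of perpetuity: 21452.99145 / (1+0.117)^3 = 15393.17974
Total PV = 15692.73950 + 15393.17974 = 31085.91924

$31085.92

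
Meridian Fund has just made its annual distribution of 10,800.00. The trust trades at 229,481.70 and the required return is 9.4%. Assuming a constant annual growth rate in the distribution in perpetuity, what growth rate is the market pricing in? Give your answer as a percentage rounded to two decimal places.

P = D₀(1+g)/(r−g) ⇒ P(r−g) = D₀(1+g) ⇒ g(P+D₀) = P·r − D₀
g = (P·r − D₀)/(P + D₀) = (229,481.70×0.094 − 10,800.00) / (229,481.70 + 10,800.00) = 0.044828

4.48%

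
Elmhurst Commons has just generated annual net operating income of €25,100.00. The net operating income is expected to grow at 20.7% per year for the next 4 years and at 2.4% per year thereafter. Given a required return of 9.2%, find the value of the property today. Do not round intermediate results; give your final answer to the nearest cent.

D_1 = 30295.70000
D_2 = 36566.90990
D_3 = 44136.26025
D_4 = 53272.46612
Terminal value at year 4: TV = D_4×(1+g_2)/(r−g_2) = 54551.00531/0.068 = 802220.66629
P_0 = D_1/(1+r)^1 + D_2/(1+r)^2 + D_3/(1+r)^3 + D_4/(1+r)^4 + TV/(1+r)^4
    = 27743.31502 + 30665.00112 + 33894.37395 + 37463.83641 + 564161.30125 = 693927.82775

€693927.83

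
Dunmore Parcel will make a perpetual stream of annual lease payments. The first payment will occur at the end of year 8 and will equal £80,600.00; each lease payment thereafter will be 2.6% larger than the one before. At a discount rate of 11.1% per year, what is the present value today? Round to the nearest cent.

Value at end of year 7: C₁ / (r − g) = £80,600.00 / (0.111 − 0.026) = £948,235.2941
Discount to today: PV = £948,235.2941 / (1 + 0.111)^7 = £948,235.2941 / 2.089288 = £453,855.61

£453855.61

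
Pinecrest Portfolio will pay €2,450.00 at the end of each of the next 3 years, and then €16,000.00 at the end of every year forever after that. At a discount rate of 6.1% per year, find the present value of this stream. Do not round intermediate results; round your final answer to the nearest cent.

PV of 3-year annuity: €2,450.00 × [1 − (1+0.061)^−3] / 0.061 = 6536.78160
Perpetuity value at year 3: €16,000.00 / 0.061 = 262295.08197
PV of perpetuity: 262295.08197 / (1+0.061)^3 = 219605.89601
Total PV = 6536.78160 + 219605.89601 = 226142.67761

€226142.68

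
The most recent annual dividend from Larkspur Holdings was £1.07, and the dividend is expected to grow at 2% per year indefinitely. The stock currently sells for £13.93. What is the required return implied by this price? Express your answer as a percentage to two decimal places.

D₁ = £1.07 × 1.02 = £1.0914
P = D₁/(r − g) ⇒ r = D₁/P + g = £1.0914/£13.93 + 0.02 = 0.078349 + 0.02 = 0.098349

9.83%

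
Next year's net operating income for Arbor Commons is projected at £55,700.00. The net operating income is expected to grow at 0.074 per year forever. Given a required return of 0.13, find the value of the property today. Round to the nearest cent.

£994642.86

Growing perpetuity: P = D₁ / (r − g) = £55,700.0000 / (0.13 − 0.074) = £994,642.86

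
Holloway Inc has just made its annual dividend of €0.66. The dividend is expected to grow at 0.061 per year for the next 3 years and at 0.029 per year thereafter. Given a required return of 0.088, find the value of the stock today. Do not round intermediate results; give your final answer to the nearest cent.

D_1 = 0.70026
D_2 = 0.74298
D_3 = 0.78830
Terminal value at year 3: TV = D_3×(1+g_2)/(r−g_2) = 0.81116/0.059 = 13.74844
P_0 = D_1/(1+r)^1 + D_2/(1+r)^2 + D_3/(1+r)^3 + TV/(1+r)^3
    = 0.64362 + 0.62765 + 0.61207 + 10.67497 = 12.55832

€12.56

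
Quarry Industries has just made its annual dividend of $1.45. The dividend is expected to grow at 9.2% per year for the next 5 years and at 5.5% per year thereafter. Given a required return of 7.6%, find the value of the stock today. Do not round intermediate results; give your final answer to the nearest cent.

$86.00

D_1 = 1.58340
D_2 = 1.72907
D_3 = 1.88815
D_4 = 2.06186
D_5 = 2.25155
Terminal value at year 5: TV = D_5×(1+g_2)/(r−g_2) = 2.37538/0.021 = 113.11348
P_0 = D_1/(1+r)^1 + D_2/(1+r)^2 + D_3/(1+r)^3 + D_4/(1+r)^4 + D_5/(1+r)^5 + TV/(1+r)^5
    = 1.47156 + 1.49344 + 1.51565 + 1.53819 + 1.56106 + 78.42472 = 86.00463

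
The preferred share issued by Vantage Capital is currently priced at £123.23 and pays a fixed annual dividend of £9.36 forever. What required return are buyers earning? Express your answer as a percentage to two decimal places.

P = C/r ⇒ r = C/P = £9.36/£123.23 = 0.075956

7.60%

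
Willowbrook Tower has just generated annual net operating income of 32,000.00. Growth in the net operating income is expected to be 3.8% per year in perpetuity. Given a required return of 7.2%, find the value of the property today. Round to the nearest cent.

976941.18

D₁ = D₀ × (1 + g) = 32,000.00 × 1.038 = 33,216.0000
Growing perpetuity: P = D₁ / (r − g) = 33,216.0000 / (0.072 − 0.038) = 976,941.18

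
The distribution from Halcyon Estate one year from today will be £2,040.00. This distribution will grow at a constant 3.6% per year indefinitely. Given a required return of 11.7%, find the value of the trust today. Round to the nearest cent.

£25185.19

Growing perpetuity: P = D₁ / (r − g) = £2,040.0000 / (0.117 − 0.036) = £25,185.19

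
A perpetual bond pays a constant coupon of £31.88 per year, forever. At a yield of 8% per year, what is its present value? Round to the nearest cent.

Level perpetuity: PV = C / r = £31.88 / 0.08 = £398.50

£398.50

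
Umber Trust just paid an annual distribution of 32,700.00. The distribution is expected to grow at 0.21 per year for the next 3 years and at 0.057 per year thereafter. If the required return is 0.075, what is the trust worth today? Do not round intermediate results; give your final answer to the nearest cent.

D_1 = 39567.00000
D_2 = 47876.07000
D_3 = 57930.04470
Terminal value at year 3: TV = D_3×(1+g_2)/(r−g_2) = 61232.05725/0.018 = 3401780.95822
P_0 = D_1/(1+r)^1 + D_2/(1+r)^2 + D_3/(1+r)^3 + TV/(1+r)^3
    = 36806.51163 + 41428.72472 + 46631.40177 + 2738299.53747 = 2863166.17559

2863166.18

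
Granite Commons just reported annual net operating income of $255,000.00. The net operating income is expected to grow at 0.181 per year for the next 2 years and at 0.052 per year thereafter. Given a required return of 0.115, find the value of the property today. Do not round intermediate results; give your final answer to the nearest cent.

$5333288.06

D_1 = 301155.00000
D_2 = 355664.05500
Terminal value at year 2: TV = D_2×(1+g_2)/(r−g_2) = 374158.58586/0.063 = 5939025.17238
P_0 = D_1/(1+r)^1 + D_2/(1+r)^2 + TV/(1+r)^2
    = 270094.17040 + 286081.80740 + 4777112.08541 = 5333288.06321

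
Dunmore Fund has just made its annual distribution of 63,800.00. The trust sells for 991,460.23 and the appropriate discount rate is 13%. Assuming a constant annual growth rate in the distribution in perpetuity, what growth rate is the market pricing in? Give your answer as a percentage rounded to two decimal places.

6.17%

P = D₀(1+g)/(r−g) ⇒ P(r−g) = D₀(1+g) ⇒ g(P+D₀) = P·r − D₀
g = (P·r − D₀)/(P + D₀) = (991,460.23×0.13 − 63,800.00) / (991,460.23 + 63,800.00) = 0.061681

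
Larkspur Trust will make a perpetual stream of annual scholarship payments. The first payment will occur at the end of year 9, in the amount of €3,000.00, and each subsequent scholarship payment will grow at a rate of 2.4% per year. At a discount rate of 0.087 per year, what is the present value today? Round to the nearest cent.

€24431.17

Value at end of year 8: C₁ / (r − g) = €3,000.00 / (0.087 − 0.024) = €47,619.0476
Discount to today: PV = €47,619.0476 / (1 + 0.087)^8 = €47,619.0476 / 1.949110 = €24,431.17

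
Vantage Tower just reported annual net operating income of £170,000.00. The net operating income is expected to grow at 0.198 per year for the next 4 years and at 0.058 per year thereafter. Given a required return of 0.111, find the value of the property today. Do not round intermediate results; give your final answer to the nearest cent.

D_1 = 203660.00000
D_2 = 243984.68000
D_3 = 292293.64664
D_4 = 350167.78867
Terminal value at year 4: TV = D_4×(1+g_2)/(r−g_2) = 370477.52042/0.053 = 6990141.89468
P_0 = D_1/(1+r)^1 + D_2/(1+r)^2 + D_3/(1+r)^3 + D_4/(1+r)^4 + TV/(1+r)^4
    = 183312.33123 + 197667.12225 + 213146.00581 + 229837.00716 + 4588067.04865 = 5412029.51510

£5412029.52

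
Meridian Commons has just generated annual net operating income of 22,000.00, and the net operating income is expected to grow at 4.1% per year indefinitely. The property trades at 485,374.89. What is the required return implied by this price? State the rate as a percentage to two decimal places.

D₁ = 22,000.00 × 1.041 = 22,902.0000
P = D₁/(r − g) ⇒ r = D₁/P + g = 22,902.0000/485,374.89 + 0.041 = 0.047184 + 0.041 = 0.088184

8.82%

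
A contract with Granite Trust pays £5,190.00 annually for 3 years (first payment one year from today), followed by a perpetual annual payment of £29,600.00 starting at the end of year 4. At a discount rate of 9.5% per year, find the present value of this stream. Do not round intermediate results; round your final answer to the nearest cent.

PV of 3-year annuity: £5,190.00 × [1 − (1+0.095)^−3] / 0.095 = 13021.22644
Perpetuity value at year 3: £29,600.00 / 0.095 = 311578.94737
PV of perpetuity: 311578.94737 / (1+0.095)^3 = 237315.30527
Total PV = 13021.22644 + 237315.30527 = 250336.53170

£250336.53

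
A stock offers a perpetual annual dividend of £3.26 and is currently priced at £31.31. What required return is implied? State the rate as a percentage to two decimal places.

P = C/r ⇒ r = C/P = £3.26/£31.31 = 0.104120

10.41%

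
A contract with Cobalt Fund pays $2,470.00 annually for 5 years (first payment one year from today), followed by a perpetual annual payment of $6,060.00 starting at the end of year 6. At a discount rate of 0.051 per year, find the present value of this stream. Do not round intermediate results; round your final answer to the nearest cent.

PV of 5-year annuity: $2,470.00 × [1 − (1+0.051)^−5] / 0.051 = 10664.31091
Perpetuity value at year 5: $6,060.00 / 0.051 = 118823.52941
PV of perpetuity: 118823.52941 / (1+0.051)^5 = 92659.26863
Total PV = 10664.31091 + 92659.26863 = 103323.57954

$103323.58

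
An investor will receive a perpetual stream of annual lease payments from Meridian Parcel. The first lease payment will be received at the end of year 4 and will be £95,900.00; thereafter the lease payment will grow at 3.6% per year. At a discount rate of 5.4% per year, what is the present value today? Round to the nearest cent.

Value at end of year 3: C₁ / (r − g) = £95,900.00 / (0.054 − 0.036) = £5,327,777.7778
Discount to today: PV = £5,327,777.7778 / (1 + 0.054)^3 = £5,327,777.7778 / 1.170905 = £4,550,134.87

£4550134.87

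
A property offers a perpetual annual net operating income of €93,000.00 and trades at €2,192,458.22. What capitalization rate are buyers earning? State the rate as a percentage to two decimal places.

4.24%

P = C/r ⇒ r = C/P = €93,000.00/€2,192,458.22 = 0.042418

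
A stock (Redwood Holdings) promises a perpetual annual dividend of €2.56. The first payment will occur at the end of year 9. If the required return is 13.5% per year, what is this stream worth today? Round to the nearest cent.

€6.89

Value at end of year 8: C / r = €2.56 / 0.135 = €18.9630
Discount to today: PV = €18.9630 / (1 + 0.135)^8 = €18.9630 / 2.754019 = €6.89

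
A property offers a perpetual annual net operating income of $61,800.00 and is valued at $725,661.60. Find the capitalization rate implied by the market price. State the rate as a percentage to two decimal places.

P = C/r ⇒ r = C/P = $61,800.00/$725,661.60 = 0.085164

8.52%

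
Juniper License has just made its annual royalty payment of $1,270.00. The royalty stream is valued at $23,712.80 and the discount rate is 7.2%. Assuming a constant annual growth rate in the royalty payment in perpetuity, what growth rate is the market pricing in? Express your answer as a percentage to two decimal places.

P = D₀(1+g)/(r−g) ⇒ P(r−g) = D₀(1+g) ⇒ g(P+D₀) = P·r − D₀
g = (P·r − D₀)/(P + D₀) = ($23,712.80×0.072 − $1,270.00) / ($23,712.80 + $1,270.00) = 0.017505

1.75%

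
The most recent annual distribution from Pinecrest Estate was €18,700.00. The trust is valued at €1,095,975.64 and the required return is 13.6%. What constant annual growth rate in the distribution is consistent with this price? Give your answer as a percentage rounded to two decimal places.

11.69%

P = D₀(1+g)/(r−g) ⇒ P(r−g) = D₀(1+g) ⇒ g(P+D₀) = P·r − D₀
g = (P·r − D₀)/(P + D₀) = (€1,095,975.64×0.136 − €18,700.00) / (€1,095,975.64 + €18,700.00) = 0.116942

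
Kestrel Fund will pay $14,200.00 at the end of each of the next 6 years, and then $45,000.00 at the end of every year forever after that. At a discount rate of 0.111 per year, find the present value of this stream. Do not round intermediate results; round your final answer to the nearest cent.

PV of 6-year annuity: $14,200.00 × [1 − (1+0.111)^−6] / 0.111 = 59900.97601
Perpetuity value at year 6: $45,000.00 / 0.111 = 405405.40541
PV of perpetuity: 405405.40541 / (1+0.111)^6 = 215578.36874
Total PV = 59900.97601 + 215578.36874 = 275479.34476

$275479.34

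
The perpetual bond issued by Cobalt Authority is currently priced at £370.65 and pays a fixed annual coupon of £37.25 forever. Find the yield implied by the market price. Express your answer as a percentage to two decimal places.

P = C/r ⇒ r = C/P = £37.25/£370.65 = 0.100499

10.05%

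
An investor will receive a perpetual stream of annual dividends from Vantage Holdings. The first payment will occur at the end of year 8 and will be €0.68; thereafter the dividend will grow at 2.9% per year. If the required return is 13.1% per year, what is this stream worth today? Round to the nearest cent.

Value at end of year 7: C₁ / (r − g) = €0.68 / (0.131 − 0.029) = €6.6667
Discount to today: PV = €6.6667 / (1 + 0.131)^7 = €6.6667 / 2.367218 = €2.82

€2.82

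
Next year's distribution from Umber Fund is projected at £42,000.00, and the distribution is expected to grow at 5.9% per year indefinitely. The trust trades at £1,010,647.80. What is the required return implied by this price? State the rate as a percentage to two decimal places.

10.06%

P = D₁/(r − g) ⇒ r = D₁/P + g = £42,000.0000/£1,010,647.80 + 0.059 = 0.041558 + 0.059 = 0.100558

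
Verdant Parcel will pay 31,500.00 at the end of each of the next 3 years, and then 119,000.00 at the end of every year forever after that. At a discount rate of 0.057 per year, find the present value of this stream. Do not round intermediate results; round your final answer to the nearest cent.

1852526.47

PV of 3-year annuity: 31,500.00 × [1 − (1+0.057)^−3] / 0.057 = 84669.41971
Perpetuity value at year 3: 119,000.00 / 0.057 = 2087719.29825
PV of perpetuity: 2087719.29825 / (1+0.057)^3 = 1767857.04600
Total PV = 84669.41971 + 1767857.04600 = 1852526.46571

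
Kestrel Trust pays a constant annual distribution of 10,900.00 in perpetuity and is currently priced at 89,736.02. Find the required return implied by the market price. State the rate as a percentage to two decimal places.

12.15%

P = C/r ⇒ r = C/P = 10,900.00/89,736.02 = 0.121467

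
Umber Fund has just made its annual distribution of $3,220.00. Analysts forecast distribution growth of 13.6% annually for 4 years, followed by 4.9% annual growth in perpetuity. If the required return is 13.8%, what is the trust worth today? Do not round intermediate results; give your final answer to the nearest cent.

$50509.99

D_1 = 3657.92000
D_2 = 4155.39712
D_3 = 4720.53113
D_4 = 5362.52336
Terminal value at year 4: TV = D_4×(1+g_2)/(r−g_2) = 5625.28701/0.089 = 63205.47198
P_0 = D_1/(1+r)^1 + D_2/(1+r)^2 + D_3/(1+r)^3 + D_4/(1+r)^4 + TV/(1+r)^4
    = 3214.34095 + 3208.69184 + 3203.05267 + 3197.42340 + 37686.48479 = 50509.99365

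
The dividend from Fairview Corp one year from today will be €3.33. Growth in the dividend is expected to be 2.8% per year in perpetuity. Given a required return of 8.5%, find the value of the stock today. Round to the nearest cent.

Growing perpetuity: P = D₁ / (r − g) = €3.3300 / (0.085 − 0.028) = €58.42

€58.42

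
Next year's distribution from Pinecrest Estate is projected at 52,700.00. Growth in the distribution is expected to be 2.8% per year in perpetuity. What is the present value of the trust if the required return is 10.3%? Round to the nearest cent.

702666.67

Growing perpetuity: P = D₁ / (r − g) = 52,700.0000 / (0.103 − 0.028) = 702,666.67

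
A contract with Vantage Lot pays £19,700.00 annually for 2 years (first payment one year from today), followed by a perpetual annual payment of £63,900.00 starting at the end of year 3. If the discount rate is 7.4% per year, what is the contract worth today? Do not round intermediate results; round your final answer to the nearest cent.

PV of 2-year annuity: £19,700.00 × [1 − (1+0.074)^−2] / 0.074 = 35421.45654
Perpetuity value at year 2: £63,900.00 / 0.074 = 863513.51351
PV of perpetuity: 863513.51351 / (1+0.074)^2 = 748618.53520
Total PV = 35421.45654 + 748618.53520 = 784039.99174

£784039.99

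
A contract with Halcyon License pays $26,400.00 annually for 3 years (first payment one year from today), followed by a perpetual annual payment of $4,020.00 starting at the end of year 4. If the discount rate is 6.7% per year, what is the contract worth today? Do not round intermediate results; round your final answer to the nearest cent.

$119055.60

PV of 3-year annuity: $26,400.00 × [1 − (1+0.067)^−3] / 0.067 = 69663.44694
Perpetuity value at year 3: $4,020.00 / 0.067 = 60000.00000
PV of perpetuity: 60000.00000 / (1+0.067)^3 = 49392.15694
Total PV = 69663.44694 + 49392.15694 = 119055.60388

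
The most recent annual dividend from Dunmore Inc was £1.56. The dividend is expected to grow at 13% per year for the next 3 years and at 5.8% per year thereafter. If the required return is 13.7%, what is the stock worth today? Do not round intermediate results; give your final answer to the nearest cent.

D_1 = 1.76280
D_2 = 1.99196
D_3 = 2.25092
Terminal value at year 3: TV = D_3×(1+g_2)/(r−g_2) = 2.38147/0.079 = 30.14522
P_0 = D_1/(1+r)^1 + D_2/(1+r)^2 + D_3/(1+r)^3 + TV/(1+r)^3
    = 1.55040 + 1.54085 + 1.53136 + 20.50865 = 25.13126

£25.13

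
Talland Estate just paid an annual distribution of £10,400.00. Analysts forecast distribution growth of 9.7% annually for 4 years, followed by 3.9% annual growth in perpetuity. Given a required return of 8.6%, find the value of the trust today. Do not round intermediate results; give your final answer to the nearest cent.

D_1 = 11408.80000
D_2 = 12515.45360
D_3 = 13729.45260
D_4 = 15061.20950
Terminal value at year 4: TV = D_4×(1+g_2)/(r−g_2) = 15648.59667/0.047 = 332948.86536
P_0 = D_1/(1+r)^1 + D_2/(1+r)^2 + D_3/(1+r)^3 + D_4/(1+r)^4 + TV/(1+r)^4
    = 10505.34070 + 10611.74839 + 10719.23387 + 10827.80806 + 239363.67178 = 282027.80279

£282027.80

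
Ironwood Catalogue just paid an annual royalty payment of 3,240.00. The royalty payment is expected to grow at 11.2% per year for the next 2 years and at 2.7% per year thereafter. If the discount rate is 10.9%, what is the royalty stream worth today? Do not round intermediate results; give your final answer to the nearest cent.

47305.18

D_1 = 3602.88000
D_2 = 4006.40256
Terminal value at year 2: TV = D_2×(1+g_2)/(r−g_2) = 4114.57543/0.082 = 50177.74914
P_0 = D_1/(1+r)^1 + D_2/(1+r)^2 + TV/(1+r)^2
    = 3248.76465 + 3257.55302 + 40798.86520 = 47305.18287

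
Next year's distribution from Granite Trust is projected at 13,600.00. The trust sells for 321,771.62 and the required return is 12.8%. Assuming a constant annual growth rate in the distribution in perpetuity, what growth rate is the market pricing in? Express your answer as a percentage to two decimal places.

8.57%

P = D₁/(r−g) ⇒ g = r − D₁/P = 0.128 − 13,600.00/321,771.62 = 0.085734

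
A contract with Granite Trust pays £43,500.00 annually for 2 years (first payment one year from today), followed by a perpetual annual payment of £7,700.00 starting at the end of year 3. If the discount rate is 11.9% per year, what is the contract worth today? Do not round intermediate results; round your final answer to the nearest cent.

£125289.31

PV of 2-year annuity: £43,500.00 × [1 − (1+0.119)^−2] / 0.119 = 73613.93623
Perpetuity value at year 2: £7,700.00 / 0.119 = 64705.88235
PV of perpetuity: 64705.88235 / (1+0.119)^2 = 51675.36950
Total PV = 73613.93623 + 51675.36950 = 125289.30573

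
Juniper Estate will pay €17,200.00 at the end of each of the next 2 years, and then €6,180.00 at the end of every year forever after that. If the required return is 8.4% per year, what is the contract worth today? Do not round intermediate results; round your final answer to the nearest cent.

€93115.76

PV of 2-year annuity: €17,200.00 × [1 − (1+0.084)^−2] / 0.084 = 30504.75892
Perpetuity value at year 2: €6,180.00 / 0.084 = 73571.42857
PV of perpetuity: 73571.42857 / (1+0.084)^2 = 62610.99775
Total PV = 30504.75892 + 62610.99775 = 93115.75667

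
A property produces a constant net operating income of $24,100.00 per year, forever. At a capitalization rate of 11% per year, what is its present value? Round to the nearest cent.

Level perpetuity: PV = C / r = $24,100.00 / 0.11 = $219,090.91

$219090.91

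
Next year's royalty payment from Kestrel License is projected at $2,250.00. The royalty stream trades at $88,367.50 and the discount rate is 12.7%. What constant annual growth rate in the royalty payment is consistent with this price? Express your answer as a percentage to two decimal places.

10.15%

P = D₁/(r−g) ⇒ g = r − D₁/P = 0.127 − $2,250.00/$88,367.50 = 0.101538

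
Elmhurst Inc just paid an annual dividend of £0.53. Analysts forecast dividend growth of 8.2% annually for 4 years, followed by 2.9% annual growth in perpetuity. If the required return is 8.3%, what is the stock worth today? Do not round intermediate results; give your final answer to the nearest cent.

D_1 = 0.57346
D_2 = 0.62048
D_3 = 0.67136
D_4 = 0.72642
Terminal value at year 4: TV = D_4×(1+g_2)/(r−g_2) = 0.74748/0.054 = 13.84224
P_0 = D_1/(1+r)^1 + D_2/(1+r)^2 + D_3/(1+r)^3 + D_4/(1+r)^4 + TV/(1+r)^4
    = 0.52951 + 0.52902 + 0.52853 + 0.52805 + 10.06219 = 12.17731

£12.18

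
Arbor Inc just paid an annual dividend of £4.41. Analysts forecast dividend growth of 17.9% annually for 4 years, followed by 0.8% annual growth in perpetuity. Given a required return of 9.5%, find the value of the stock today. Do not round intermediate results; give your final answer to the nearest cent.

£89.96

D_1 = 5.19939
D_2 = 6.13008
D_3 = 7.22737
D_4 = 8.52106
Terminal value at year 4: TV = D_4×(1+g_2)/(r−g_2) = 8.58923/0.087 = 98.72681
P_0 = D_1/(1+r)^1 + D_2/(1+r)^2 + D_3/(1+r)^3 + D_4/(1+r)^4 + TV/(1+r)^4
    = 4.74830 + 5.11255 + 5.50475 + 5.92703 + 68.67183 = 89.96447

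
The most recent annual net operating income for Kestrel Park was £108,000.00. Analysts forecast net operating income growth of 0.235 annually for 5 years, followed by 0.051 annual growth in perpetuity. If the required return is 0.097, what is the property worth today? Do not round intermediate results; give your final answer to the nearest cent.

£5243783.38

D_1 = 133380.00000
D_2 = 164724.30000
D_3 = 203434.51050
D_4 = 251241.62047
D_5 = 310283.40128
Terminal value at year 5: TV = D_5×(1+g_2)/(r−g_2) = 326107.85474/0.046 = 7089301.19005
P_0 = D_1/(1+r)^1 + D_2/(1+r)^2 + D_3/(1+r)^3 + D_4/(1+r)^4 + D_5/(1+r)^5 + TV/(1+r)^5
    = 121586.14403 + 136881.39278 + 154100.74757 + 173486.25637 + 195310.41625 + 4462418.42338 = 5243783.38038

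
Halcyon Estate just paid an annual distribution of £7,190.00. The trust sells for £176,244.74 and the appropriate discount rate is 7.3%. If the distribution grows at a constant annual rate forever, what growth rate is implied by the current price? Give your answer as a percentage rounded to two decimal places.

3.09%

P = D₀(1+g)/(r−g) ⇒ P(r−g) = D₀(1+g) ⇒ g(P+D₀) = P·r − D₀
g = (P·r − D₀)/(P + D₀) = (£176,244.74×0.073 − £7,190.00) / (£176,244.74 + £7,190.00) = 0.030942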